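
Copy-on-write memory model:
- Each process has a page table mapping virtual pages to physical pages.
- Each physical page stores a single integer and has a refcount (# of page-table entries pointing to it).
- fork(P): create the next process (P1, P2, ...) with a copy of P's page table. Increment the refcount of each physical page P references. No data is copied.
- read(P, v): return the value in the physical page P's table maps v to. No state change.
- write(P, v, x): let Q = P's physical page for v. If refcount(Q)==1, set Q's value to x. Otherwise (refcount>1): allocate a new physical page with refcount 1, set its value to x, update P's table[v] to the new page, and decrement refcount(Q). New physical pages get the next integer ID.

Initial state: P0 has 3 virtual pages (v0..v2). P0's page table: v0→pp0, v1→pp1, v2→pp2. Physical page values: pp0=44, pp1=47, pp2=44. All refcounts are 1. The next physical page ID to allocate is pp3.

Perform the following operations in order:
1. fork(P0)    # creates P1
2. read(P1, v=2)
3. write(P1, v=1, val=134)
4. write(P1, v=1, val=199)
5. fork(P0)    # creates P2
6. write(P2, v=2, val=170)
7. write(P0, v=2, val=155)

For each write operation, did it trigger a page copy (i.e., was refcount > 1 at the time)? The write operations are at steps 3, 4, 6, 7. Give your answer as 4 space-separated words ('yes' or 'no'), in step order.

Op 1: fork(P0) -> P1. 3 ppages; refcounts: pp0:2 pp1:2 pp2:2
Op 2: read(P1, v2) -> 44. No state change.
Op 3: write(P1, v1, 134). refcount(pp1)=2>1 -> COPY to pp3. 4 ppages; refcounts: pp0:2 pp1:1 pp2:2 pp3:1
Op 4: write(P1, v1, 199). refcount(pp3)=1 -> write in place. 4 ppages; refcounts: pp0:2 pp1:1 pp2:2 pp3:1
Op 5: fork(P0) -> P2. 4 ppages; refcounts: pp0:3 pp1:2 pp2:3 pp3:1
Op 6: write(P2, v2, 170). refcount(pp2)=3>1 -> COPY to pp4. 5 ppages; refcounts: pp0:3 pp1:2 pp2:2 pp3:1 pp4:1
Op 7: write(P0, v2, 155). refcount(pp2)=2>1 -> COPY to pp5. 6 ppages; refcounts: pp0:3 pp1:2 pp2:1 pp3:1 pp4:1 pp5:1

yes no yes yes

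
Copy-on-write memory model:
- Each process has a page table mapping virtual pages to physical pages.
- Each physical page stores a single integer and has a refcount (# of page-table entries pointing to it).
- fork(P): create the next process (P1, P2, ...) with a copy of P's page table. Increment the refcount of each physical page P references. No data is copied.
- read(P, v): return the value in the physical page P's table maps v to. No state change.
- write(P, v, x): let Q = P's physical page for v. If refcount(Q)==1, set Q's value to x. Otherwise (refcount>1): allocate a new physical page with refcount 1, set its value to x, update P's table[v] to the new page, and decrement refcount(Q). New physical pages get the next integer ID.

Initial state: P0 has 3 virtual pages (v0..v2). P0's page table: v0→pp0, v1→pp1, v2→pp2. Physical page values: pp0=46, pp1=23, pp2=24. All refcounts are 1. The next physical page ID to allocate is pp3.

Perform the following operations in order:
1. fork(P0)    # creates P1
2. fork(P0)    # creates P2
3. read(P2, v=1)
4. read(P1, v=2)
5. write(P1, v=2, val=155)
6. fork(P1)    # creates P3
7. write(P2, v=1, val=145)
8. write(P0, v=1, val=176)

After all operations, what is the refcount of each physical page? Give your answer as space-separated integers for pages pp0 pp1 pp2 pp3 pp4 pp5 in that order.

Answer: 4 2 2 2 1 1

Derivation:
Op 1: fork(P0) -> P1. 3 ppages; refcounts: pp0:2 pp1:2 pp2:2
Op 2: fork(P0) -> P2. 3 ppages; refcounts: pp0:3 pp1:3 pp2:3
Op 3: read(P2, v1) -> 23. No state change.
Op 4: read(P1, v2) -> 24. No state change.
Op 5: write(P1, v2, 155). refcount(pp2)=3>1 -> COPY to pp3. 4 ppages; refcounts: pp0:3 pp1:3 pp2:2 pp3:1
Op 6: fork(P1) -> P3. 4 ppages; refcounts: pp0:4 pp1:4 pp2:2 pp3:2
Op 7: write(P2, v1, 145). refcount(pp1)=4>1 -> COPY to pp4. 5 ppages; refcounts: pp0:4 pp1:3 pp2:2 pp3:2 pp4:1
Op 8: write(P0, v1, 176). refcount(pp1)=3>1 -> COPY to pp5. 6 ppages; refcounts: pp0:4 pp1:2 pp2:2 pp3:2 pp4:1 pp5:1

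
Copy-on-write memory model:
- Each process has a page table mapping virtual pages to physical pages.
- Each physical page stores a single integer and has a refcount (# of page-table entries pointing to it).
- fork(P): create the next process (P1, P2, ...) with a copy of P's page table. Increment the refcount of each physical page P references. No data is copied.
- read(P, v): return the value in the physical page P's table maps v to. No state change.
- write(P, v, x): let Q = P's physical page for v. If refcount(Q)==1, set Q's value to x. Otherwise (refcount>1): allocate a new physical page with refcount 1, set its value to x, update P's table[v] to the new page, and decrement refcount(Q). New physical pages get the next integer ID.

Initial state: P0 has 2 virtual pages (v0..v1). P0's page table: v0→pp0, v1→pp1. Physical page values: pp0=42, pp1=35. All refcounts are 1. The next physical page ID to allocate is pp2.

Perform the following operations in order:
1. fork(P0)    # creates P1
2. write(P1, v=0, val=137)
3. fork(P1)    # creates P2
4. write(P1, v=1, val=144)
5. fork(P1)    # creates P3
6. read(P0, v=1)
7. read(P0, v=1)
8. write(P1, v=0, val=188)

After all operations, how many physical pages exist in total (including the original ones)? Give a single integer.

Answer: 5

Derivation:
Op 1: fork(P0) -> P1. 2 ppages; refcounts: pp0:2 pp1:2
Op 2: write(P1, v0, 137). refcount(pp0)=2>1 -> COPY to pp2. 3 ppages; refcounts: pp0:1 pp1:2 pp2:1
Op 3: fork(P1) -> P2. 3 ppages; refcounts: pp0:1 pp1:3 pp2:2
Op 4: write(P1, v1, 144). refcount(pp1)=3>1 -> COPY to pp3. 4 ppages; refcounts: pp0:1 pp1:2 pp2:2 pp3:1
Op 5: fork(P1) -> P3. 4 ppages; refcounts: pp0:1 pp1:2 pp2:3 pp3:2
Op 6: read(P0, v1) -> 35. No state change.
Op 7: read(P0, v1) -> 35. No state change.
Op 8: write(P1, v0, 188). refcount(pp2)=3>1 -> COPY to pp4. 5 ppages; refcounts: pp0:1 pp1:2 pp2:2 pp3:2 pp4:1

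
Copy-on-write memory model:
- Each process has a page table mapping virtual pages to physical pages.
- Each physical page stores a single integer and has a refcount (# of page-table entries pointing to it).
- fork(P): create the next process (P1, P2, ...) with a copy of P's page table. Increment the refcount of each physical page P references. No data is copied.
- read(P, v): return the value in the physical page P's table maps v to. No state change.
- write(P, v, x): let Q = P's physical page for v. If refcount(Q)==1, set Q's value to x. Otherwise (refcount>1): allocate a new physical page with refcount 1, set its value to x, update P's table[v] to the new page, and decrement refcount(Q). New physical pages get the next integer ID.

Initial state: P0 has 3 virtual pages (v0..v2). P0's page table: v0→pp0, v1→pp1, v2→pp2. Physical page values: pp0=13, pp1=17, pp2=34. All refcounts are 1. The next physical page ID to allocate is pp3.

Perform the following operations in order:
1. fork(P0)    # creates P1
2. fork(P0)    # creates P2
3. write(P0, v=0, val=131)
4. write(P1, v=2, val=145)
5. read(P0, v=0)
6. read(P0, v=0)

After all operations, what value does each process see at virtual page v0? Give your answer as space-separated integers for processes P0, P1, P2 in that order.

Answer: 131 13 13

Derivation:
Op 1: fork(P0) -> P1. 3 ppages; refcounts: pp0:2 pp1:2 pp2:2
Op 2: fork(P0) -> P2. 3 ppages; refcounts: pp0:3 pp1:3 pp2:3
Op 3: write(P0, v0, 131). refcount(pp0)=3>1 -> COPY to pp3. 4 ppages; refcounts: pp0:2 pp1:3 pp2:3 pp3:1
Op 4: write(P1, v2, 145). refcount(pp2)=3>1 -> COPY to pp4. 5 ppages; refcounts: pp0:2 pp1:3 pp2:2 pp3:1 pp4:1
Op 5: read(P0, v0) -> 131. No state change.
Op 6: read(P0, v0) -> 131. No state change.
P0: v0 -> pp3 = 131
P1: v0 -> pp0 = 13
P2: v0 -> pp0 = 13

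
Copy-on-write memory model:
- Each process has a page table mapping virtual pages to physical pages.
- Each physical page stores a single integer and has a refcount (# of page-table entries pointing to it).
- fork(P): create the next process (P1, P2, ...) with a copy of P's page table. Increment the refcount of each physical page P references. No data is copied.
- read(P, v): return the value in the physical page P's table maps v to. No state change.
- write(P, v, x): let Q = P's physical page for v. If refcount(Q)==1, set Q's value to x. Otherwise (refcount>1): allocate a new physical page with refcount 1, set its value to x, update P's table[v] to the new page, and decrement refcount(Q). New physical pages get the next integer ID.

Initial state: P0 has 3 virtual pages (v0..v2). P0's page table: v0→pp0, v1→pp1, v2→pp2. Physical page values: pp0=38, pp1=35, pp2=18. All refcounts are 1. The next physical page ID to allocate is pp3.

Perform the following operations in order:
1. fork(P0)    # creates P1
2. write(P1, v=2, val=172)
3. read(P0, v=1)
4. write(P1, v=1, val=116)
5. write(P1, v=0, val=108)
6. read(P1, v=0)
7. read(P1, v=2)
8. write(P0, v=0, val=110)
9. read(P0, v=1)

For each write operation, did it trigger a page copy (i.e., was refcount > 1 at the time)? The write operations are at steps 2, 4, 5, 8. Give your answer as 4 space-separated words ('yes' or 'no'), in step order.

Op 1: fork(P0) -> P1. 3 ppages; refcounts: pp0:2 pp1:2 pp2:2
Op 2: write(P1, v2, 172). refcount(pp2)=2>1 -> COPY to pp3. 4 ppages; refcounts: pp0:2 pp1:2 pp2:1 pp3:1
Op 3: read(P0, v1) -> 35. No state change.
Op 4: write(P1, v1, 116). refcount(pp1)=2>1 -> COPY to pp4. 5 ppages; refcounts: pp0:2 pp1:1 pp2:1 pp3:1 pp4:1
Op 5: write(P1, v0, 108). refcount(pp0)=2>1 -> COPY to pp5. 6 ppages; refcounts: pp0:1 pp1:1 pp2:1 pp3:1 pp4:1 pp5:1
Op 6: read(P1, v0) -> 108. No state change.
Op 7: read(P1, v2) -> 172. No state change.
Op 8: write(P0, v0, 110). refcount(pp0)=1 -> write in place. 6 ppages; refcounts: pp0:1 pp1:1 pp2:1 pp3:1 pp4:1 pp5:1
Op 9: read(P0, v1) -> 35. No state change.

yes yes yes no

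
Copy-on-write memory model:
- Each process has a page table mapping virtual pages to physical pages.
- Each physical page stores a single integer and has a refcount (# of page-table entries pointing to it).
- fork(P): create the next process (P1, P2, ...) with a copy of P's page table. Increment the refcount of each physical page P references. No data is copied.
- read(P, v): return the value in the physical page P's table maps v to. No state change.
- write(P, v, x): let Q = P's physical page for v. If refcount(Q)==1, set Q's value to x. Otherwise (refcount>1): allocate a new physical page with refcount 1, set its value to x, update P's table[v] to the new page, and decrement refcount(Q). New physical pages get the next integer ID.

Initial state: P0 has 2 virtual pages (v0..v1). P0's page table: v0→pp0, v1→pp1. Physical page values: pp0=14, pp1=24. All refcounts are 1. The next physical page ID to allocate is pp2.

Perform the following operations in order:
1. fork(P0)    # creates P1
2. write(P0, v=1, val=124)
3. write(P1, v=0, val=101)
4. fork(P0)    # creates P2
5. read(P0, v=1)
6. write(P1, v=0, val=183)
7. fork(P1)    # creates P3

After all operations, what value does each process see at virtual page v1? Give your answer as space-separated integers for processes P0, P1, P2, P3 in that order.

Op 1: fork(P0) -> P1. 2 ppages; refcounts: pp0:2 pp1:2
Op 2: write(P0, v1, 124). refcount(pp1)=2>1 -> COPY to pp2. 3 ppages; refcounts: pp0:2 pp1:1 pp2:1
Op 3: write(P1, v0, 101). refcount(pp0)=2>1 -> COPY to pp3. 4 ppages; refcounts: pp0:1 pp1:1 pp2:1 pp3:1
Op 4: fork(P0) -> P2. 4 ppages; refcounts: pp0:2 pp1:1 pp2:2 pp3:1
Op 5: read(P0, v1) -> 124. No state change.
Op 6: write(P1, v0, 183). refcount(pp3)=1 -> write in place. 4 ppages; refcounts: pp0:2 pp1:1 pp2:2 pp3:1
Op 7: fork(P1) -> P3. 4 ppages; refcounts: pp0:2 pp1:2 pp2:2 pp3:2
P0: v1 -> pp2 = 124
P1: v1 -> pp1 = 24
P2: v1 -> pp2 = 124
P3: v1 -> pp1 = 24

Answer: 124 24 124 24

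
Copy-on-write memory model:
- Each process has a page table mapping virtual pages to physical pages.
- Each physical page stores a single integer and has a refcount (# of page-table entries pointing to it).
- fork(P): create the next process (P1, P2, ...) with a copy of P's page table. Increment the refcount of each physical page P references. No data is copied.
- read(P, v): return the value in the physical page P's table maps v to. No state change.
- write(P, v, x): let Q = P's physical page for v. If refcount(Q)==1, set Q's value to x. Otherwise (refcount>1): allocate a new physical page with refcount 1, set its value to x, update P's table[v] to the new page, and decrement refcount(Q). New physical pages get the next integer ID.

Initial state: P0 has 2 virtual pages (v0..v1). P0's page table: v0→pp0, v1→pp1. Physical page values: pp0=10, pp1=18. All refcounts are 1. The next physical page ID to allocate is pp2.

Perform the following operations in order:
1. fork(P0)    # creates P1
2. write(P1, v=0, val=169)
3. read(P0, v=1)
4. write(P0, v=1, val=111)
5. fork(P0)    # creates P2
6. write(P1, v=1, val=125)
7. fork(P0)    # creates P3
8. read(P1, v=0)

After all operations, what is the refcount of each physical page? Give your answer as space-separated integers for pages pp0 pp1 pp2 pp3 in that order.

Op 1: fork(P0) -> P1. 2 ppages; refcounts: pp0:2 pp1:2
Op 2: write(P1, v0, 169). refcount(pp0)=2>1 -> COPY to pp2. 3 ppages; refcounts: pp0:1 pp1:2 pp2:1
Op 3: read(P0, v1) -> 18. No state change.
Op 4: write(P0, v1, 111). refcount(pp1)=2>1 -> COPY to pp3. 4 ppages; refcounts: pp0:1 pp1:1 pp2:1 pp3:1
Op 5: fork(P0) -> P2. 4 ppages; refcounts: pp0:2 pp1:1 pp2:1 pp3:2
Op 6: write(P1, v1, 125). refcount(pp1)=1 -> write in place. 4 ppages; refcounts: pp0:2 pp1:1 pp2:1 pp3:2
Op 7: fork(P0) -> P3. 4 ppages; refcounts: pp0:3 pp1:1 pp2:1 pp3:3
Op 8: read(P1, v0) -> 169. No state change.

Answer: 3 1 1 3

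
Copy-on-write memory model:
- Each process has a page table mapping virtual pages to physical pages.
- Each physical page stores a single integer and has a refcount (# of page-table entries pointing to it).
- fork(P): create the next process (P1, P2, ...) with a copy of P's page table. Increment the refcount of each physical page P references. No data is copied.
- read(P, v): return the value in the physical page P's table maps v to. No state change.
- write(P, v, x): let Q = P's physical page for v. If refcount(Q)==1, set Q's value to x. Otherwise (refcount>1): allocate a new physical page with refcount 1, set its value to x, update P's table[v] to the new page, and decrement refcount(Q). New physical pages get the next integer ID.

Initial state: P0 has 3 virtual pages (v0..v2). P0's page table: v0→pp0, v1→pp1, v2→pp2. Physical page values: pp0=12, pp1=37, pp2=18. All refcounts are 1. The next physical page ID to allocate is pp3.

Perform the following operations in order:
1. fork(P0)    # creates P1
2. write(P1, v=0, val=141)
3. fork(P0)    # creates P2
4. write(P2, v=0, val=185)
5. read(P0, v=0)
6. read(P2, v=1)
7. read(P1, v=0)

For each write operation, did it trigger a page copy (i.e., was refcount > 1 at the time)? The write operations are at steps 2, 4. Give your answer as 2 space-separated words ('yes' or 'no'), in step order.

Op 1: fork(P0) -> P1. 3 ppages; refcounts: pp0:2 pp1:2 pp2:2
Op 2: write(P1, v0, 141). refcount(pp0)=2>1 -> COPY to pp3. 4 ppages; refcounts: pp0:1 pp1:2 pp2:2 pp3:1
Op 3: fork(P0) -> P2. 4 ppages; refcounts: pp0:2 pp1:3 pp2:3 pp3:1
Op 4: write(P2, v0, 185). refcount(pp0)=2>1 -> COPY to pp4. 5 ppages; refcounts: pp0:1 pp1:3 pp2:3 pp3:1 pp4:1
Op 5: read(P0, v0) -> 12. No state change.
Op 6: read(P2, v1) -> 37. No state change.
Op 7: read(P1, v0) -> 141. No state change.

yes yes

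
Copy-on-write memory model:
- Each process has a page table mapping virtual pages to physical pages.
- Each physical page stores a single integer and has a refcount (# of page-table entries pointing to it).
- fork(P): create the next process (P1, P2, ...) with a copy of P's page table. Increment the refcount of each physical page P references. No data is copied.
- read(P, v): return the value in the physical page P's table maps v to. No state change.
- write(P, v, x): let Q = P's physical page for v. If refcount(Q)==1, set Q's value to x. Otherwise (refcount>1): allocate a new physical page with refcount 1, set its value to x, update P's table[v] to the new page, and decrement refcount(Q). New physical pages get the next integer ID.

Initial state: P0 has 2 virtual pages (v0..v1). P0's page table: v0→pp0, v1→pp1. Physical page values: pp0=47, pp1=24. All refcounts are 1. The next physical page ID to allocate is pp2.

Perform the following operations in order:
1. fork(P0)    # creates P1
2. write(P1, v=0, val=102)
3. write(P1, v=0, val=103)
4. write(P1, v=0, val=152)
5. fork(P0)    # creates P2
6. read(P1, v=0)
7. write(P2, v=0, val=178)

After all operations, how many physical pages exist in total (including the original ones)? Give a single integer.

Answer: 4

Derivation:
Op 1: fork(P0) -> P1. 2 ppages; refcounts: pp0:2 pp1:2
Op 2: write(P1, v0, 102). refcount(pp0)=2>1 -> COPY to pp2. 3 ppages; refcounts: pp0:1 pp1:2 pp2:1
Op 3: write(P1, v0, 103). refcount(pp2)=1 -> write in place. 3 ppages; refcounts: pp0:1 pp1:2 pp2:1
Op 4: write(P1, v0, 152). refcount(pp2)=1 -> write in place. 3 ppages; refcounts: pp0:1 pp1:2 pp2:1
Op 5: fork(P0) -> P2. 3 ppages; refcounts: pp0:2 pp1:3 pp2:1
Op 6: read(P1, v0) -> 152. No state change.
Op 7: write(P2, v0, 178). refcount(pp0)=2>1 -> COPY to pp3. 4 ppages; refcounts: pp0:1 pp1:3 pp2:1 pp3:1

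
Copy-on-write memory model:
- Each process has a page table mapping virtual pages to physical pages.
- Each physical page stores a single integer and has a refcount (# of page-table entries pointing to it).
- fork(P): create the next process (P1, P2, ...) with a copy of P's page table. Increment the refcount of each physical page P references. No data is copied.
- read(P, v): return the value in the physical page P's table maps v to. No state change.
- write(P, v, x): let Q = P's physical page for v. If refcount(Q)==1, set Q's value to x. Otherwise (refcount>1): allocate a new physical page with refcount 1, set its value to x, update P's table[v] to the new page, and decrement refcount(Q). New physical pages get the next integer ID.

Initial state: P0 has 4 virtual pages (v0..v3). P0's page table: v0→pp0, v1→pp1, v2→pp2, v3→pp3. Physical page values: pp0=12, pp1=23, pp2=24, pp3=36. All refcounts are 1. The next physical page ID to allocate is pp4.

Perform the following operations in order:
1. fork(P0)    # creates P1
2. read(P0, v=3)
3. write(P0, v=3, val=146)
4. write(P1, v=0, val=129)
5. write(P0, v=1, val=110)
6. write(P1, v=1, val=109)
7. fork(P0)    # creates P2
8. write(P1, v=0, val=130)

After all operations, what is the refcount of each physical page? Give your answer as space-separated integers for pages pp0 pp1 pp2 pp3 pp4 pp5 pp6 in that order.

Op 1: fork(P0) -> P1. 4 ppages; refcounts: pp0:2 pp1:2 pp2:2 pp3:2
Op 2: read(P0, v3) -> 36. No state change.
Op 3: write(P0, v3, 146). refcount(pp3)=2>1 -> COPY to pp4. 5 ppages; refcounts: pp0:2 pp1:2 pp2:2 pp3:1 pp4:1
Op 4: write(P1, v0, 129). refcount(pp0)=2>1 -> COPY to pp5. 6 ppages; refcounts: pp0:1 pp1:2 pp2:2 pp3:1 pp4:1 pp5:1
Op 5: write(P0, v1, 110). refcount(pp1)=2>1 -> COPY to pp6. 7 ppages; refcounts: pp0:1 pp1:1 pp2:2 pp3:1 pp4:1 pp5:1 pp6:1
Op 6: write(P1, v1, 109). refcount(pp1)=1 -> write in place. 7 ppages; refcounts: pp0:1 pp1:1 pp2:2 pp3:1 pp4:1 pp5:1 pp6:1
Op 7: fork(P0) -> P2. 7 ppages; refcounts: pp0:2 pp1:1 pp2:3 pp3:1 pp4:2 pp5:1 pp6:2
Op 8: write(P1, v0, 130). refcount(pp5)=1 -> write in place. 7 ppages; refcounts: pp0:2 pp1:1 pp2:3 pp3:1 pp4:2 pp5:1 pp6:2

Answer: 2 1 3 1 2 1 2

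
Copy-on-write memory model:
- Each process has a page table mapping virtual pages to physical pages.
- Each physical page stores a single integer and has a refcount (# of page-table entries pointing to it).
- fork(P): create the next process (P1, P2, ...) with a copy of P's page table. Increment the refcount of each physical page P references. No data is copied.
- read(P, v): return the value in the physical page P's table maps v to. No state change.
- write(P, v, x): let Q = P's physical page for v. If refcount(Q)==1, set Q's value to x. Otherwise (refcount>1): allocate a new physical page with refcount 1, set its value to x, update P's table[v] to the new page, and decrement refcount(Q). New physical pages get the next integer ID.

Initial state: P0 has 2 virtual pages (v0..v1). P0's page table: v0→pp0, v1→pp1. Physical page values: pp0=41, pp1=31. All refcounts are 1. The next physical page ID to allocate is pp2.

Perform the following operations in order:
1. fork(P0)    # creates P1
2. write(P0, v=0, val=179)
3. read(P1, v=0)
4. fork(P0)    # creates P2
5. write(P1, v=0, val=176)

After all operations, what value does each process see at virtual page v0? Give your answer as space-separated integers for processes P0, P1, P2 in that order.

Op 1: fork(P0) -> P1. 2 ppages; refcounts: pp0:2 pp1:2
Op 2: write(P0, v0, 179). refcount(pp0)=2>1 -> COPY to pp2. 3 ppages; refcounts: pp0:1 pp1:2 pp2:1
Op 3: read(P1, v0) -> 41. No state change.
Op 4: fork(P0) -> P2. 3 ppages; refcounts: pp0:1 pp1:3 pp2:2
Op 5: write(P1, v0, 176). refcount(pp0)=1 -> write in place. 3 ppages; refcounts: pp0:1 pp1:3 pp2:2
P0: v0 -> pp2 = 179
P1: v0 -> pp0 = 176
P2: v0 -> pp2 = 179

Answer: 179 176 179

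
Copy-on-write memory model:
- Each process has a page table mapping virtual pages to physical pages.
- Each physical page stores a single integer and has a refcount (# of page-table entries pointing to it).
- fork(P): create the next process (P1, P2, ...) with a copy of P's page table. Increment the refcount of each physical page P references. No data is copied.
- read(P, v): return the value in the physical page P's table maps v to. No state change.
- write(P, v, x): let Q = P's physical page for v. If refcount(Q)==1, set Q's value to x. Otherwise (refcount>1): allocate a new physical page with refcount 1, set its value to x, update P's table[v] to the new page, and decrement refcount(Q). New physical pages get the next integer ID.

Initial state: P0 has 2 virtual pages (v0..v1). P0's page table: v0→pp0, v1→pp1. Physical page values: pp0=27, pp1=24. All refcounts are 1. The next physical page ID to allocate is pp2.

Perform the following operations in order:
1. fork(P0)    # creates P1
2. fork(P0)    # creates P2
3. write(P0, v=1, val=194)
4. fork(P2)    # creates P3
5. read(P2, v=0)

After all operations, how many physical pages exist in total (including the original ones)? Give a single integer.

Op 1: fork(P0) -> P1. 2 ppages; refcounts: pp0:2 pp1:2
Op 2: fork(P0) -> P2. 2 ppages; refcounts: pp0:3 pp1:3
Op 3: write(P0, v1, 194). refcount(pp1)=3>1 -> COPY to pp2. 3 ppages; refcounts: pp0:3 pp1:2 pp2:1
Op 4: fork(P2) -> P3. 3 ppages; refcounts: pp0:4 pp1:3 pp2:1
Op 5: read(P2, v0) -> 27. No state change.

Answer: 3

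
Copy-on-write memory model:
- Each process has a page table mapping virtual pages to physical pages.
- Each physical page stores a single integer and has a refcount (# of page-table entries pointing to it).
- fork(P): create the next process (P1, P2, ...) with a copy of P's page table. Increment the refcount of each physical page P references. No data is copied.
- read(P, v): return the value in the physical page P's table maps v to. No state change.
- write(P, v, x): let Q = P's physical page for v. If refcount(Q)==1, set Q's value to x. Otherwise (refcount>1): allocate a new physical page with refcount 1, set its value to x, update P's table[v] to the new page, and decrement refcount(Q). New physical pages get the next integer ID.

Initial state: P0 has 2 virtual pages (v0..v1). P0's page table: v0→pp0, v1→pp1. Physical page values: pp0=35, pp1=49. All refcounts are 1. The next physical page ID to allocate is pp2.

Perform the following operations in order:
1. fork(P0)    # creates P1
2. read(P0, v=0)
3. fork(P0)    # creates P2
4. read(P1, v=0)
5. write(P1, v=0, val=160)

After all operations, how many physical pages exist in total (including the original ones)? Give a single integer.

Op 1: fork(P0) -> P1. 2 ppages; refcounts: pp0:2 pp1:2
Op 2: read(P0, v0) -> 35. No state change.
Op 3: fork(P0) -> P2. 2 ppages; refcounts: pp0:3 pp1:3
Op 4: read(P1, v0) -> 35. No state change.
Op 5: write(P1, v0, 160). refcount(pp0)=3>1 -> COPY to pp2. 3 ppages; refcounts: pp0:2 pp1:3 pp2:1

Answer: 3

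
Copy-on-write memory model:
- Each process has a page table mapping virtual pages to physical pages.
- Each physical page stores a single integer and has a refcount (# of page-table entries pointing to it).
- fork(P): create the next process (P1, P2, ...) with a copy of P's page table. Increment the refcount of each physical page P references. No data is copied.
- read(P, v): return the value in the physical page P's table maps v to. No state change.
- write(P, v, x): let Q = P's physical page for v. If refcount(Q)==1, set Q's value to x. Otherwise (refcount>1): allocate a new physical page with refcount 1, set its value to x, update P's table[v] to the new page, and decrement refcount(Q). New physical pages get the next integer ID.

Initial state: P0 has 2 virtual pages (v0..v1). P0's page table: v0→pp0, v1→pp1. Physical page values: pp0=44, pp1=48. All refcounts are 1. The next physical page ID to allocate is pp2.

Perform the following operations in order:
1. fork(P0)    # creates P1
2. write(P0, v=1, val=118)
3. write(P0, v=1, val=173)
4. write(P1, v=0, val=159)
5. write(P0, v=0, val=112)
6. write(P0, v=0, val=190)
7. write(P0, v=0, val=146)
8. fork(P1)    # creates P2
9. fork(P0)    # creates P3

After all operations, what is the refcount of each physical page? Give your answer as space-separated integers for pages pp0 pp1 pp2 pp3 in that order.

Answer: 2 2 2 2

Derivation:
Op 1: fork(P0) -> P1. 2 ppages; refcounts: pp0:2 pp1:2
Op 2: write(P0, v1, 118). refcount(pp1)=2>1 -> COPY to pp2. 3 ppages; refcounts: pp0:2 pp1:1 pp2:1
Op 3: write(P0, v1, 173). refcount(pp2)=1 -> write in place. 3 ppages; refcounts: pp0:2 pp1:1 pp2:1
Op 4: write(P1, v0, 159). refcount(pp0)=2>1 -> COPY to pp3. 4 ppages; refcounts: pp0:1 pp1:1 pp2:1 pp3:1
Op 5: write(P0, v0, 112). refcount(pp0)=1 -> write in place. 4 ppages; refcounts: pp0:1 pp1:1 pp2:1 pp3:1
Op 6: write(P0, v0, 190). refcount(pp0)=1 -> write in place. 4 ppages; refcounts: pp0:1 pp1:1 pp2:1 pp3:1
Op 7: write(P0, v0, 146). refcount(pp0)=1 -> write in place. 4 ppages; refcounts: pp0:1 pp1:1 pp2:1 pp3:1
Op 8: fork(P1) -> P2. 4 ppages; refcounts: pp0:1 pp1:2 pp2:1 pp3:2
Op 9: fork(P0) -> P3. 4 ppages; refcounts: pp0:2 pp1:2 pp2:2 pp3:2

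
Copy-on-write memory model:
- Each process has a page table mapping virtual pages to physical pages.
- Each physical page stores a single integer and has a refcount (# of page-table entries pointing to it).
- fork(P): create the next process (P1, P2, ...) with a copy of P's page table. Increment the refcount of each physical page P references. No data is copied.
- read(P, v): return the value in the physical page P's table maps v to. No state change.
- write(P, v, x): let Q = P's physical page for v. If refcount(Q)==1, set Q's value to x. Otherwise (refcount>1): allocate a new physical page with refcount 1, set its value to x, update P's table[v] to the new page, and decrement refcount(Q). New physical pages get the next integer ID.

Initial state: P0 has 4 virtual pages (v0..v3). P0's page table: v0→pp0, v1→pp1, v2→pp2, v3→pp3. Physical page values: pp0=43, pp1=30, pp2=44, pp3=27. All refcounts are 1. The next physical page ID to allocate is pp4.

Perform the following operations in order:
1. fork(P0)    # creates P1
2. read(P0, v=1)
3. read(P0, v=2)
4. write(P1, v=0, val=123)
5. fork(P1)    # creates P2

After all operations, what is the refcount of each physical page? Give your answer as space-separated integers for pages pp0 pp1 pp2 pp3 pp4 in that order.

Answer: 1 3 3 3 2

Derivation:
Op 1: fork(P0) -> P1. 4 ppages; refcounts: pp0:2 pp1:2 pp2:2 pp3:2
Op 2: read(P0, v1) -> 30. No state change.
Op 3: read(P0, v2) -> 44. No state change.
Op 4: write(P1, v0, 123). refcount(pp0)=2>1 -> COPY to pp4. 5 ppages; refcounts: pp0:1 pp1:2 pp2:2 pp3:2 pp4:1
Op 5: fork(P1) -> P2. 5 ppages; refcounts: pp0:1 pp1:3 pp2:3 pp3:3 pp4:2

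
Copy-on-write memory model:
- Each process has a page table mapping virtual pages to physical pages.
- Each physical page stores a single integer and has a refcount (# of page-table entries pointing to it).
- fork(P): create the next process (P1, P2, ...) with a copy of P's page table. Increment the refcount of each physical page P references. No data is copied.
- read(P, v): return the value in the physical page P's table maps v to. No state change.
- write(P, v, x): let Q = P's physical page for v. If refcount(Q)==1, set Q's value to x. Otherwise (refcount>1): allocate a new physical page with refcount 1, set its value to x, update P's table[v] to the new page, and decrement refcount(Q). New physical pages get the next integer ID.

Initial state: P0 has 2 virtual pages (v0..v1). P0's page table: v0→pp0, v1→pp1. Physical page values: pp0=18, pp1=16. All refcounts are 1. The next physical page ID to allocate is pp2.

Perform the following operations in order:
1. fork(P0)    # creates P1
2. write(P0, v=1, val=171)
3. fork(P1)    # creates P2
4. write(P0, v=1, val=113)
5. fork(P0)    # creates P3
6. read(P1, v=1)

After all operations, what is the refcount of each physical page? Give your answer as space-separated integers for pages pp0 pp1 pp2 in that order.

Op 1: fork(P0) -> P1. 2 ppages; refcounts: pp0:2 pp1:2
Op 2: write(P0, v1, 171). refcount(pp1)=2>1 -> COPY to pp2. 3 ppages; refcounts: pp0:2 pp1:1 pp2:1
Op 3: fork(P1) -> P2. 3 ppages; refcounts: pp0:3 pp1:2 pp2:1
Op 4: write(P0, v1, 113). refcount(pp2)=1 -> write in place. 3 ppages; refcounts: pp0:3 pp1:2 pp2:1
Op 5: fork(P0) -> P3. 3 ppages; refcounts: pp0:4 pp1:2 pp2:2
Op 6: read(P1, v1) -> 16. No state change.

Answer: 4 2 2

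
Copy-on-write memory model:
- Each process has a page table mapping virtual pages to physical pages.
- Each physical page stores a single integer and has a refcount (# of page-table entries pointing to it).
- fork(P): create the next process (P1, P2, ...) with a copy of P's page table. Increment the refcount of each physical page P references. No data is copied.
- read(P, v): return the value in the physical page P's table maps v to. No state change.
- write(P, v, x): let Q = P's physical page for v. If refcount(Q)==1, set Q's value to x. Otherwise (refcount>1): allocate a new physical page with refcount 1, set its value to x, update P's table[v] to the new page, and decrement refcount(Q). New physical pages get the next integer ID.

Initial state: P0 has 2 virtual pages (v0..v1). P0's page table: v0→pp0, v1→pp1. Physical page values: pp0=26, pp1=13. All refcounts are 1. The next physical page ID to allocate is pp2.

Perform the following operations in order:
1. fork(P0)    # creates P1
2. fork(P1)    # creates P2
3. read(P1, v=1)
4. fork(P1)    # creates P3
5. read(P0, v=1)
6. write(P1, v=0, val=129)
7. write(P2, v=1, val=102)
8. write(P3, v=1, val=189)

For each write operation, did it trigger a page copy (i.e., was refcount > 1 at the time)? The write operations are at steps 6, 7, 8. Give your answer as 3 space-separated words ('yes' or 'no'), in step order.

Op 1: fork(P0) -> P1. 2 ppages; refcounts: pp0:2 pp1:2
Op 2: fork(P1) -> P2. 2 ppages; refcounts: pp0:3 pp1:3
Op 3: read(P1, v1) -> 13. No state change.
Op 4: fork(P1) -> P3. 2 ppages; refcounts: pp0:4 pp1:4
Op 5: read(P0, v1) -> 13. No state change.
Op 6: write(P1, v0, 129). refcount(pp0)=4>1 -> COPY to pp2. 3 ppages; refcounts: pp0:3 pp1:4 pp2:1
Op 7: write(P2, v1, 102). refcount(pp1)=4>1 -> COPY to pp3. 4 ppages; refcounts: pp0:3 pp1:3 pp2:1 pp3:1
Op 8: write(P3, v1, 189). refcount(pp1)=3>1 -> COPY to pp4. 5 ppages; refcounts: pp0:3 pp1:2 pp2:1 pp3:1 pp4:1

yes yes yes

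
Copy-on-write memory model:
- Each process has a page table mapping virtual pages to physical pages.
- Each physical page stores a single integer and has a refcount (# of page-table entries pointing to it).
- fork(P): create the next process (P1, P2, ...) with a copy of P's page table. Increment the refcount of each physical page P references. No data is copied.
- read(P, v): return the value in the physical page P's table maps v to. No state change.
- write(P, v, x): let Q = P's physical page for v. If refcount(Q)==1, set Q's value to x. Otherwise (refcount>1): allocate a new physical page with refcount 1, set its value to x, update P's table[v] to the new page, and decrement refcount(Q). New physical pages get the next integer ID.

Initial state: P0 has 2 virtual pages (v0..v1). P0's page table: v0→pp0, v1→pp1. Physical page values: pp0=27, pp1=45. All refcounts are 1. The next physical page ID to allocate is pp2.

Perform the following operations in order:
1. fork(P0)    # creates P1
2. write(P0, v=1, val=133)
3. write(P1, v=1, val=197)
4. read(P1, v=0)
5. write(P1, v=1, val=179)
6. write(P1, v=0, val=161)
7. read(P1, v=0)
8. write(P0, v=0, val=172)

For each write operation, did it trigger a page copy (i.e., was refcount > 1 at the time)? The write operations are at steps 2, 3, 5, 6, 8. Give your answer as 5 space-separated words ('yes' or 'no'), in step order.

Op 1: fork(P0) -> P1. 2 ppages; refcounts: pp0:2 pp1:2
Op 2: write(P0, v1, 133). refcount(pp1)=2>1 -> COPY to pp2. 3 ppages; refcounts: pp0:2 pp1:1 pp2:1
Op 3: write(P1, v1, 197). refcount(pp1)=1 -> write in place. 3 ppages; refcounts: pp0:2 pp1:1 pp2:1
Op 4: read(P1, v0) -> 27. No state change.
Op 5: write(P1, v1, 179). refcount(pp1)=1 -> write in place. 3 ppages; refcounts: pp0:2 pp1:1 pp2:1
Op 6: write(P1, v0, 161). refcount(pp0)=2>1 -> COPY to pp3. 4 ppages; refcounts: pp0:1 pp1:1 pp2:1 pp3:1
Op 7: read(P1, v0) -> 161. No state change.
Op 8: write(P0, v0, 172). refcount(pp0)=1 -> write in place. 4 ppages; refcounts: pp0:1 pp1:1 pp2:1 pp3:1

yes no no yes no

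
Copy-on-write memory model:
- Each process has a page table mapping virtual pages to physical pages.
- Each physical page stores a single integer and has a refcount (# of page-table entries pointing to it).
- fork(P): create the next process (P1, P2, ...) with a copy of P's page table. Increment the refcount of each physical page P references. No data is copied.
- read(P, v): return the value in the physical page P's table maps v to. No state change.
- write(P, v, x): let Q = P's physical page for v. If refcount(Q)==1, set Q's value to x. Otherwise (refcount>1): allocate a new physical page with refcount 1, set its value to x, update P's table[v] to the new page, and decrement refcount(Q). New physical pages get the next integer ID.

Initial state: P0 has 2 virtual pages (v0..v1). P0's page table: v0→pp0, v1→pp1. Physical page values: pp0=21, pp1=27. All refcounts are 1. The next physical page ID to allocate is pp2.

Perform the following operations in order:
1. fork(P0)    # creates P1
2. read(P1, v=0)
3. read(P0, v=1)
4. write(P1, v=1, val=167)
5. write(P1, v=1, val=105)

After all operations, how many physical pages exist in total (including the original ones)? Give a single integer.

Op 1: fork(P0) -> P1. 2 ppages; refcounts: pp0:2 pp1:2
Op 2: read(P1, v0) -> 21. No state change.
Op 3: read(P0, v1) -> 27. No state change.
Op 4: write(P1, v1, 167). refcount(pp1)=2>1 -> COPY to pp2. 3 ppages; refcounts: pp0:2 pp1:1 pp2:1
Op 5: write(P1, v1, 105). refcount(pp2)=1 -> write in place. 3 ppages; refcounts: pp0:2 pp1:1 pp2:1

Answer: 3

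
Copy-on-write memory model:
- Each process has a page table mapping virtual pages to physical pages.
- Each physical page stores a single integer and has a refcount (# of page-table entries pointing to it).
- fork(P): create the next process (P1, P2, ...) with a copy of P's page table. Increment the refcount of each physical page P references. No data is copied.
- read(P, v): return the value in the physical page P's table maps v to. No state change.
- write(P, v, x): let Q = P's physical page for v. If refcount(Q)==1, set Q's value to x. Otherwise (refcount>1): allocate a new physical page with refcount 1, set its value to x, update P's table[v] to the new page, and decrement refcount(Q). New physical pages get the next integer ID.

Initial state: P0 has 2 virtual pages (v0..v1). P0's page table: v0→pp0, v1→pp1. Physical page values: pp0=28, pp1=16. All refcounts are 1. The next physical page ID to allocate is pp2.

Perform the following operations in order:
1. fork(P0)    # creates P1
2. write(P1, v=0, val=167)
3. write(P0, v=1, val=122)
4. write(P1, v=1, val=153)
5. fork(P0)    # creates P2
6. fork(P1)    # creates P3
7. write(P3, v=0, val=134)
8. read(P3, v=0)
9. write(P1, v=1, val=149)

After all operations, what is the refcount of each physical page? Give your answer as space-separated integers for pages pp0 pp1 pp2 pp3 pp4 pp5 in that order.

Op 1: fork(P0) -> P1. 2 ppages; refcounts: pp0:2 pp1:2
Op 2: write(P1, v0, 167). refcount(pp0)=2>1 -> COPY to pp2. 3 ppages; refcounts: pp0:1 pp1:2 pp2:1
Op 3: write(P0, v1, 122). refcount(pp1)=2>1 -> COPY to pp3. 4 ppages; refcounts: pp0:1 pp1:1 pp2:1 pp3:1
Op 4: write(P1, v1, 153). refcount(pp1)=1 -> write in place. 4 ppages; refcounts: pp0:1 pp1:1 pp2:1 pp3:1
Op 5: fork(P0) -> P2. 4 ppages; refcounts: pp0:2 pp1:1 pp2:1 pp3:2
Op 6: fork(P1) -> P3. 4 ppages; refcounts: pp0:2 pp1:2 pp2:2 pp3:2
Op 7: write(P3, v0, 134). refcount(pp2)=2>1 -> COPY to pp4. 5 ppages; refcounts: pp0:2 pp1:2 pp2:1 pp3:2 pp4:1
Op 8: read(P3, v0) -> 134. No state change.
Op 9: write(P1, v1, 149). refcount(pp1)=2>1 -> COPY to pp5. 6 ppages; refcounts: pp0:2 pp1:1 pp2:1 pp3:2 pp4:1 pp5:1

Answer: 2 1 1 2 1 1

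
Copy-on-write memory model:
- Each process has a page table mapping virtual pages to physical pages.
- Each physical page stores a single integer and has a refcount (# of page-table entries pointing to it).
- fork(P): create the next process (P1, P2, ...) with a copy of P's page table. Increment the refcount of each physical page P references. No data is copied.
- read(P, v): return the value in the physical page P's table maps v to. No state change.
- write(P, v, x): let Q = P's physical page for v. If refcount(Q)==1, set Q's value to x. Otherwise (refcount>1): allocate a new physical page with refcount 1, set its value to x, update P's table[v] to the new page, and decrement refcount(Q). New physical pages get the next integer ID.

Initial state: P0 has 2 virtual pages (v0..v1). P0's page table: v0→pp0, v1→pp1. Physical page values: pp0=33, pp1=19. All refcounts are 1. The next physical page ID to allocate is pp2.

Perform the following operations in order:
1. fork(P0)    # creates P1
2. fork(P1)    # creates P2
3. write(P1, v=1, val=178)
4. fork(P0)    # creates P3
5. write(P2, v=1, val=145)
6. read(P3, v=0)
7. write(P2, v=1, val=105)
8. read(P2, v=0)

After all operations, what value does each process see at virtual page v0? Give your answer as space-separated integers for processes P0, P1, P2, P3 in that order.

Answer: 33 33 33 33

Derivation:
Op 1: fork(P0) -> P1. 2 ppages; refcounts: pp0:2 pp1:2
Op 2: fork(P1) -> P2. 2 ppages; refcounts: pp0:3 pp1:3
Op 3: write(P1, v1, 178). refcount(pp1)=3>1 -> COPY to pp2. 3 ppages; refcounts: pp0:3 pp1:2 pp2:1
Op 4: fork(P0) -> P3. 3 ppages; refcounts: pp0:4 pp1:3 pp2:1
Op 5: write(P2, v1, 145). refcount(pp1)=3>1 -> COPY to pp3. 4 ppages; refcounts: pp0:4 pp1:2 pp2:1 pp3:1
Op 6: read(P3, v0) -> 33. No state change.
Op 7: write(P2, v1, 105). refcount(pp3)=1 -> write in place. 4 ppages; refcounts: pp0:4 pp1:2 pp2:1 pp3:1
Op 8: read(P2, v0) -> 33. No state change.
P0: v0 -> pp0 = 33
P1: v0 -> pp0 = 33
P2: v0 -> pp0 = 33
P3: v0 -> pp0 = 33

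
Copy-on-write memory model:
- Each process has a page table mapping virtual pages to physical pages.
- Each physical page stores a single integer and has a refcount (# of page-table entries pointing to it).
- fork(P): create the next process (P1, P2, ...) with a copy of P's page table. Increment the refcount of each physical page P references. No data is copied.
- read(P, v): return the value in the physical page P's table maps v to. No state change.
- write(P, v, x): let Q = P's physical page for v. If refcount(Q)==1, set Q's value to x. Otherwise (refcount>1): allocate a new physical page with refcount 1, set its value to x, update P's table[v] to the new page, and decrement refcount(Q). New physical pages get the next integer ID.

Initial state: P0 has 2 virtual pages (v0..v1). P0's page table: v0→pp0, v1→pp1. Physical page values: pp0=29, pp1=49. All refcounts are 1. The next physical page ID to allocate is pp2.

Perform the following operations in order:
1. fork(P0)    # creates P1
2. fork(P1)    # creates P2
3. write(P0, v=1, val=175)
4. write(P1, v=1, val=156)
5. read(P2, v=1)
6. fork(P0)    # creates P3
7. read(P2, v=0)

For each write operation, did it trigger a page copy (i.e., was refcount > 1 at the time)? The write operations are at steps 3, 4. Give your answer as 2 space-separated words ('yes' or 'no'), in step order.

Op 1: fork(P0) -> P1. 2 ppages; refcounts: pp0:2 pp1:2
Op 2: fork(P1) -> P2. 2 ppages; refcounts: pp0:3 pp1:3
Op 3: write(P0, v1, 175). refcount(pp1)=3>1 -> COPY to pp2. 3 ppages; refcounts: pp0:3 pp1:2 pp2:1
Op 4: write(P1, v1, 156). refcount(pp1)=2>1 -> COPY to pp3. 4 ppages; refcounts: pp0:3 pp1:1 pp2:1 pp3:1
Op 5: read(P2, v1) -> 49. No state change.
Op 6: fork(P0) -> P3. 4 ppages; refcounts: pp0:4 pp1:1 pp2:2 pp3:1
Op 7: read(P2, v0) -> 29. No state change.

yes yes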